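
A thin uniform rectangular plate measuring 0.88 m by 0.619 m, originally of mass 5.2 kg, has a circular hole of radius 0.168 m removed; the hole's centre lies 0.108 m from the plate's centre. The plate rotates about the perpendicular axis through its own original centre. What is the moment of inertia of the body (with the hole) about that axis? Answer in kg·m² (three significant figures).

0.480

Unpierced body about its centre: I₀ = (1/12)M(a²+b²) = (1/12)(5.2)[(0.88)² + (0.619)²] = 0.50161 kg·m².
The removed disk has mass m = M·πr²/(ab) = (5.2)·π(0.168)²/(0.88·0.619) = 0.84644 kg (same uniform areal density).
Its moment of inertia about the rotation axis (parallel-axis theorem): I_hole = (1/2)mr² + md² = (1/2)(0.84644)(0.168)² + (0.84644)(0.108)² = 0.021818 kg·m².
Treating the hole as negative mass, I = I₀ − I_hole = 0.50161 − 0.021818 = 0.47979 kg·m².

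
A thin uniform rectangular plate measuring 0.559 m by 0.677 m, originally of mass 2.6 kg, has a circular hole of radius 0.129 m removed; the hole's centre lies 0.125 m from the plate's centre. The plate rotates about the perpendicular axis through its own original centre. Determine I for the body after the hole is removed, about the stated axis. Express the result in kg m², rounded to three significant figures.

0.158

Unpierced body about its centre: I₀ = (1/12)M(a²+b²) = (1/12)(2.6)[(0.559)² + (0.677)²] = 0.16701 kg m².
The removed disk has mass m = M·πr²/(ab) = (2.6)·π(0.129)²/(0.559·0.677) = 0.35917 kg (same uniform areal density).
Its moment of inertia about the rotation axis (parallel-axis theorem): I_hole = (1/2)mr² + md² = (1/2)(0.35917)(0.129)² + (0.35917)(0.125)² = 0.0086005 kg m².
Treating the hole as negative mass, I = I₀ − I_hole = 0.16701 − 0.0086005 = 0.15841 kg m².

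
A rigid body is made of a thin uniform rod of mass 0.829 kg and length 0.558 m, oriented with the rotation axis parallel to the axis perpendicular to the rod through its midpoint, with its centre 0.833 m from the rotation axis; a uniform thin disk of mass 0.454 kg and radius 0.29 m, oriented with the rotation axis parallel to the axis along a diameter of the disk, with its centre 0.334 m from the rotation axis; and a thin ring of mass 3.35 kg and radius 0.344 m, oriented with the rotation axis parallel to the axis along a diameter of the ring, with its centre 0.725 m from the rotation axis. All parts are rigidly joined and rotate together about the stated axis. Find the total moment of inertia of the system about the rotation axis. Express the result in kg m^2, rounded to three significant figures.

Thin rod: I_cm = (1/12)ML² = (1/12)(0.829)(0.558)² = 0.02151 kg m^2; centre at d = 0.833 m, so the parallel axis theorem gives I = 0.02151 + (0.829)(0.833)² = 0.59674 kg m^2.
Thin disk: I_cm = (1/4)MR² = (1/4)(0.454)(0.29)² = 0.0095453 kg m^2; centre at d = 0.334 m, so the parallel axis theorem gives I = 0.0095453 + (0.454)(0.334)² = 0.060192 kg m^2.
Thin ring: I_cm = (1/2)MR² = (1/2)(3.35)(0.344)² = 0.19821 kg m^2; centre at d = 0.725 m, so the parallel axis theorem gives I = 0.19821 + (3.35)(0.725)² = 1.9591 kg m^2.
Total I = 0.59674 + 0.060192 + 1.9591 = 2.616 kg m^2.

2.62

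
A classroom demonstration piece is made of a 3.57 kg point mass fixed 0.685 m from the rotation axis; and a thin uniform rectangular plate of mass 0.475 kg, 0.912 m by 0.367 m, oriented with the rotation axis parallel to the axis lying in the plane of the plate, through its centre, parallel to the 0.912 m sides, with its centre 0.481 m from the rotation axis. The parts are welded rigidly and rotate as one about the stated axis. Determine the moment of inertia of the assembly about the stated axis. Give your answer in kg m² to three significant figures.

Point mass: I_cm = 0; centre at d = 0.685 m, so the parallel axis theorem gives I = 0 + (3.57)(0.685)² = 1.6751 kg m².
Rectangular plate: I_cm = (1/12)Mb² = (1/12)(0.475)(0.367)² = 0.0053314 kg m²; centre at d = 0.481 m, so the parallel axis theorem gives I = 0.0053314 + (0.475)(0.481)² = 0.11523 kg m².
Total I = 1.6751 + 0.11523 = 1.7904 kg m².

1.79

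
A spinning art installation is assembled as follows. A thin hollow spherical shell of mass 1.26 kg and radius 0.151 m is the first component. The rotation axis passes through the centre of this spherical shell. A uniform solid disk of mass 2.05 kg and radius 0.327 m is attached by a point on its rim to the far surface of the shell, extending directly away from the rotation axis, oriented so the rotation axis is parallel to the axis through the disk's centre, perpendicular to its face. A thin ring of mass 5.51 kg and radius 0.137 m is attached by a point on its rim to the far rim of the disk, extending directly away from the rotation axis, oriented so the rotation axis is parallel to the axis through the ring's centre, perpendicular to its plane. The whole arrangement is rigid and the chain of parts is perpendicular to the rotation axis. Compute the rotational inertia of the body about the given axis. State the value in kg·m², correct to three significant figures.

5.59

Spherical shell: I_cm = (2/3)MR² = (2/3)(1.26)(0.151)² = 0.019153 kg·m²; axis through the centre, so I = 0.019153 kg·m².
Solid disk: I_cm = (1/2)MR² = (1/2)(2.05)(0.327)² = 0.1096 kg·m²; centre at d = 0.151 + 0.327 = 0.478 m, so the parallel axis theorem gives I = 0.1096 + (2.05)(0.478)² = 0.57799 kg·m².
Thin ring: I_cm = MR² = (5.51)(0.137)² = 0.10342 kg·m²; centre at d = 0.151 + 0.327 + 0.327 + 0.137 = 0.942 m, so the parallel axis theorem gives I = 0.10342 + (5.51)(0.942)² = 4.9928 kg·m².
Total I = 0.019153 + 0.57799 + 4.9928 = 5.5899 kg·m².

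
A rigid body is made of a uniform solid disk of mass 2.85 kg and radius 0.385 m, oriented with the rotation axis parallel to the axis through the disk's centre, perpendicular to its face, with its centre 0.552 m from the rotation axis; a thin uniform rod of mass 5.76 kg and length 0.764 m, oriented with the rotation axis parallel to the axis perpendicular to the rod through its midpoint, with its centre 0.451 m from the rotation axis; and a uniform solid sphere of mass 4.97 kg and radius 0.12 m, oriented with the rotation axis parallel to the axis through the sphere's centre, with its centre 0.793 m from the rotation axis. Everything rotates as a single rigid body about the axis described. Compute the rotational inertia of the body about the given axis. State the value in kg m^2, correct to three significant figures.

5.69

Solid disk: I_cm = (1/2)MR² = (1/2)(2.85)(0.385)² = 0.21122 kg m^2; centre at d = 0.552 m, so I = I_cm + Md² gives I = 0.21122 + (2.85)(0.552)² = 1.0796 kg m^2.
Thin rod: I_cm = (1/12)ML² = (1/12)(5.76)(0.764)² = 0.28017 kg m^2; centre at d = 0.451 m, so I = I_cm + Md² gives I = 0.28017 + (5.76)(0.451)² = 1.4518 kg m^2.
Solid sphere: I_cm = (2/5)MR² = (2/5)(4.97)(0.12)² = 0.028627 kg m^2; centre at d = 0.793 m, so I = I_cm + Md² gives I = 0.028627 + (4.97)(0.793)² = 3.154 kg m^2.
Total I = 1.0796 + 1.4518 + 3.154 = 5.6854 kg m^2.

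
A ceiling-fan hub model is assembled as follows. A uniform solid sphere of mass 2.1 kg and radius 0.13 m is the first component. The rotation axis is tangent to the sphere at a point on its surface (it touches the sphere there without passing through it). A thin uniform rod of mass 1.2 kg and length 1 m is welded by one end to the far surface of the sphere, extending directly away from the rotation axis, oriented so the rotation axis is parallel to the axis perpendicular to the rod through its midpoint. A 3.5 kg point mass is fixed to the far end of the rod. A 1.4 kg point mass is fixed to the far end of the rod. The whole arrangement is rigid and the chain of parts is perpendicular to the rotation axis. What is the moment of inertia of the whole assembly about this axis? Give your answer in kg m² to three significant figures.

Solid sphere: I_cm = (2/5)MR² = (2/5)(2.1)(0.13)² = 0.014196 kg m²; centre at d = 0.13 m, so the parallel axis theorem gives I = 0.014196 + (2.1)(0.13)² = 0.049686 kg m².
Thin rod: I_cm = (1/12)ML² = (1/12)(1.2)(1)² = 0.1 kg m²; centre at d = 0.13 + 0.13 + 0.5 = 0.76 m, so the parallel axis theorem gives I = 0.1 + (1.2)(0.76)² = 0.79312 kg m².
Point mass: I_cm = 0; centre at d = 0.13 + 0.13 + 0.5 + 0.5 = 1.26 m, so the parallel axis theorem gives I = 0 + (3.5)(1.26)² = 5.5566 kg m².
Point mass: I_cm = 0; centre at d = 0.13 + 0.13 + 0.5 + 0.5 = 1.26 m, so the parallel axis theorem gives I = 0 + (1.4)(1.26)² = 2.2226 kg m².
Total I = 0.049686 + 0.79312 + 5.5566 + 2.2226 = 8.622 kg m².

8.62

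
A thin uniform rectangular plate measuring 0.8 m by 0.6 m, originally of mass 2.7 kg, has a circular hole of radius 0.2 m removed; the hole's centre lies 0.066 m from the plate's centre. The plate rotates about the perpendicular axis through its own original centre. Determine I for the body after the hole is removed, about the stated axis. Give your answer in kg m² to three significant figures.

0.208

Unpierced body about its centre: I₀ = (1/12)M(a²+b²) = (1/12)(2.7)[(0.8)² + (0.6)²] = 0.225 kg m².
The removed disk has mass m = M·πr²/(ab) = (2.7)·π(0.2)²/(0.8·0.6) = 0.70686 kg (same uniform areal density).
Its moment of inertia about the rotation axis (parallel-axis theorem): I_hole = (1/2)mr² + md² = (1/2)(0.70686)(0.2)² + (0.70686)(0.066)² = 0.017216 kg m².
Treating the hole as negative mass, I = I₀ − I_hole = 0.225 − 0.017216 = 0.20778 kg m².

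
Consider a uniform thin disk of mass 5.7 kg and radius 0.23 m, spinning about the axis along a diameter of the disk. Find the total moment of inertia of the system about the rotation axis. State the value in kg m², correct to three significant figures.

0.0754

I_cm = (1/4)MR² = (1/4)(5.7)(0.23)² = 0.075383 kg m²; axis through the centre, so I = 0.075383 kg m².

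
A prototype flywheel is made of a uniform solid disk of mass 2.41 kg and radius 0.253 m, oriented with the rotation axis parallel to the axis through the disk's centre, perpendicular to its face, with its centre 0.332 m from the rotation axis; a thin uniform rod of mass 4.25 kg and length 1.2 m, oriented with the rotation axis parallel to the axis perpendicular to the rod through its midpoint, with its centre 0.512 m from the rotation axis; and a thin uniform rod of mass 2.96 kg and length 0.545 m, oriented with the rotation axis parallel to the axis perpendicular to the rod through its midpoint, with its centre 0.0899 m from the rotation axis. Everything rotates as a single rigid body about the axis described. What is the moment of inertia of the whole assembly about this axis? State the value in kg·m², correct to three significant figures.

Solid disk: I_cm = (1/2)MR² = (1/2)(2.41)(0.253)² = 0.077131 kg·m²; centre at d = 0.332 m, so the parallel axis theorem gives I = 0.077131 + (2.41)(0.332)² = 0.34277 kg·m².
Thin rod: I_cm = (1/12)ML² = (1/12)(4.25)(1.2)² = 0.51 kg·m²; centre at d = 0.512 m, so the parallel axis theorem gives I = 0.51 + (4.25)(0.512)² = 1.6241 kg·m².
Thin rod: I_cm = (1/12)ML² = (1/12)(2.96)(0.545)² = 0.073266 kg·m²; centre at d = 0.0899 m, so the parallel axis theorem gives I = 0.073266 + (2.96)(0.0899)² = 0.097189 kg·m².
Total I = 0.34277 + 1.6241 + 0.097189 = 2.0641 kg·m².

2.06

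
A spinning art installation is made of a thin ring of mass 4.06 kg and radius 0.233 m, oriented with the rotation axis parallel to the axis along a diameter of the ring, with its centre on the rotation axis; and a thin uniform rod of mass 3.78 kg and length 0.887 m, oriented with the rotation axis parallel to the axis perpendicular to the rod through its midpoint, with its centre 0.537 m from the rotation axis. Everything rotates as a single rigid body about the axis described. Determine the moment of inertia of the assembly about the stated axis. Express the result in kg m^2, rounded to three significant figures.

1.45

Thin ring: I_cm = (1/2)MR² = (1/2)(4.06)(0.233)² = 0.11021 kg m^2; axis through the centre, so I = 0.11021 kg m^2.
Thin rod: I_cm = (1/12)ML² = (1/12)(3.78)(0.887)² = 0.24783 kg m^2; centre at d = 0.537 m, so I = I_cm + Md² gives I = 0.24783 + (3.78)(0.537)² = 1.3379 kg m^2.
Total I = 0.11021 + 1.3379 = 1.4481 kg m^2.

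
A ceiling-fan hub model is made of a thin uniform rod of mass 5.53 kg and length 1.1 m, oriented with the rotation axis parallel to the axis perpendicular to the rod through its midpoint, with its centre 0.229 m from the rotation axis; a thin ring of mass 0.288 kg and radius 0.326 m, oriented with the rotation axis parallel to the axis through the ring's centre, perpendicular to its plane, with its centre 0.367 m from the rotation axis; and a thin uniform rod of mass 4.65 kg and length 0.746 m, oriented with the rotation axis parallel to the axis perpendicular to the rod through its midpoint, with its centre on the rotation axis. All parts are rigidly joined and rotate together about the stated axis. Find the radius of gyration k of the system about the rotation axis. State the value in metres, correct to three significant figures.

0.329

Thin rod: I_cm = (1/12)ML² = (1/12)(5.53)(1.1)² = 0.55761 kg m²; centre at d = 0.229 m, so I = I_cm + Md² gives I = 0.55761 + (5.53)(0.229)² = 0.84761 kg m².
Thin ring: I_cm = MR² = (0.288)(0.326)² = 0.030607 kg m²; centre at d = 0.367 m, so I = I_cm + Md² gives I = 0.030607 + (0.288)(0.367)² = 0.069398 kg m².
Thin rod: I_cm = (1/12)ML² = (1/12)(4.65)(0.746)² = 0.21565 kg m²; axis through the centre, so I = 0.21565 kg m².
Total I = 1.1327 kg m²; total mass M = 10.468 kg.
k = √(I/M) = √(1.1327/10.468) = 0.32894 m.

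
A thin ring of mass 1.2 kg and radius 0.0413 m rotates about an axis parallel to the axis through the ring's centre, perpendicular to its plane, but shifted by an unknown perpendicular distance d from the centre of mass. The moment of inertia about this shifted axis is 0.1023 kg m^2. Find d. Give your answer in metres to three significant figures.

0.289

About the centre-of-mass axis, I_cm = MR² = (1.2)(0.0413)² = 0.0020468 kg m^2.
Parallel axis theorem: I = I_cm + Md², so Md² = 0.1023 − 0.0020468 = 0.10025 kg m^2.
d = √(0.10025 / 1.2) = 0.28904 m.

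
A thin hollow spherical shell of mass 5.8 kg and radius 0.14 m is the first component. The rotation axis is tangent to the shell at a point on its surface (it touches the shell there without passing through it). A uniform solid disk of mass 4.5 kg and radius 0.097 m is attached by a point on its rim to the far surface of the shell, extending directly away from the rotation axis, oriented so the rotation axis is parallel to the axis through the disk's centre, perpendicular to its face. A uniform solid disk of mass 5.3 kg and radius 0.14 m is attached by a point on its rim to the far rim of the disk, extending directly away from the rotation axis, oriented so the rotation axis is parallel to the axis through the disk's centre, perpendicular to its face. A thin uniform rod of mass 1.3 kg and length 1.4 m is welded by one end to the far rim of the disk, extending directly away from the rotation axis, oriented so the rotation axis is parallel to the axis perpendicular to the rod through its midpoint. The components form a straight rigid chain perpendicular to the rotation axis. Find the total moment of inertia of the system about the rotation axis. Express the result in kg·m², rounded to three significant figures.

5.86

Spherical shell: I_cm = (2/3)MR² = (2/3)(5.8)(0.14)² = 0.075787 kg·m²; centre at d = 0.14 m, so I = I_cm + Md² gives I = 0.075787 + (5.8)(0.14)² = 0.18947 kg·m².
Solid disk: I_cm = (1/2)MR² = (1/2)(4.5)(0.097)² = 0.02117 kg·m²; centre at d = 0.14 + 0.14 + 0.097 = 0.377 m, so I = I_cm + Md² gives I = 0.02117 + (4.5)(0.377)² = 0.66075 kg·m².
Solid disk: I_cm = (1/2)MR² = (1/2)(5.3)(0.14)² = 0.05194 kg·m²; centre at d = 0.14 + 0.14 + 0.097 + 0.097 + 0.14 = 0.614 m, so I = I_cm + Md² gives I = 0.05194 + (5.3)(0.614)² = 2.05 kg·m².
Thin rod: I_cm = (1/12)ML² = (1/12)(1.3)(1.4)² = 0.21233 kg·m²; centre at d = 0.14 + 0.14 + 0.097 + 0.097 + 0.14 + 0.14 + 0.7 = 1.454 m, so I = I_cm + Md² gives I = 0.21233 + (1.3)(1.454)² = 2.9607 kg·m².
Total I = 0.18947 + 0.66075 + 2.05 + 2.9607 = 5.8609 kg·m².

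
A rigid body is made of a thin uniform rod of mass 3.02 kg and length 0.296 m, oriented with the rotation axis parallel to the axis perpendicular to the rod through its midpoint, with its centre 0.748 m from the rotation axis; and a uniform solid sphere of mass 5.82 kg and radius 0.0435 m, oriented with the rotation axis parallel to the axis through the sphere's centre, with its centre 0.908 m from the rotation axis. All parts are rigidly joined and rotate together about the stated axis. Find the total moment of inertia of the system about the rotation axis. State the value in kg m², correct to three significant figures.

6.51

Thin rod: I_cm = (1/12)ML² = (1/12)(3.02)(0.296)² = 0.02205 kg m²; centre at d = 0.748 m, so I = I_cm + Md² gives I = 0.02205 + (3.02)(0.748)² = 1.7118 kg m².
Solid sphere: I_cm = (2/5)MR² = (2/5)(5.82)(0.0435)² = 0.0044052 kg m²; centre at d = 0.908 m, so I = I_cm + Md² gives I = 0.0044052 + (5.82)(0.908)² = 4.8028 kg m².
Total I = 1.7118 + 4.8028 = 6.5145 kg m².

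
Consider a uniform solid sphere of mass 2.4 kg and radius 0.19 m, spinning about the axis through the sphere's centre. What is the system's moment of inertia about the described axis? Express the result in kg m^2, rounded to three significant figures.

0.0347

I_cm = (2/5)MR² = (2/5)(2.4)(0.19)² = 0.034656 kg m^2; axis through the centre, so I = 0.034656 kg m^2.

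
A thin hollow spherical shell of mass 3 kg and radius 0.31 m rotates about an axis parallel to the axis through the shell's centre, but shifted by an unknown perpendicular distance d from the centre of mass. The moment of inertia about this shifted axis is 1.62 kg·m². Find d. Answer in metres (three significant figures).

About the centre-of-mass axis, I_cm = (2/3)MR² = (2/3)(3)(0.31)² = 0.1922 kg·m².
Parallel axis theorem: I = I_cm + Md², so Md² = 1.62 − 0.1922 = 1.4278 kg·m².
d = √(1.4278 / 3) = 0.68988 m.

0.690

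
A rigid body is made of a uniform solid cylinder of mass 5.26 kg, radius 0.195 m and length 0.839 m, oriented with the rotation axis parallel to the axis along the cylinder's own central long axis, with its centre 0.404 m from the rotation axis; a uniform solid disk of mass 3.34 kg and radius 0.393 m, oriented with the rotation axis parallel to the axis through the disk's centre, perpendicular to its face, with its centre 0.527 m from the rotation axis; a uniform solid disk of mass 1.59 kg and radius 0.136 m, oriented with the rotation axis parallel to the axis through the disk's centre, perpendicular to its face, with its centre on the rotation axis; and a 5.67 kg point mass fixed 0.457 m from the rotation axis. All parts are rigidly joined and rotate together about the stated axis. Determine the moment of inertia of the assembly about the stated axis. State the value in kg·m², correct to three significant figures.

Solid cylinder: I_cm = (1/2)MR² = (1/2)(5.26)(0.195)² = 0.10001 kg·m²; centre at d = 0.404 m, so the parallel axis theorem gives I = 0.10001 + (5.26)(0.404)² = 0.95852 kg·m².
Solid disk: I_cm = (1/2)MR² = (1/2)(3.34)(0.393)² = 0.25793 kg·m²; centre at d = 0.527 m, so the parallel axis theorem gives I = 0.25793 + (3.34)(0.527)² = 1.1855 kg·m².
Solid disk: I_cm = (1/2)MR² = (1/2)(1.59)(0.136)² = 0.014704 kg·m²; axis through the centre, so I = 0.014704 kg·m².
Point mass: I_cm = 0; centre at d = 0.457 m, so the parallel axis theorem gives I = 0 + (5.67)(0.457)² = 1.1842 kg·m².
Total I = 0.95852 + 1.1855 + 0.014704 + 1.1842 = 3.3429 kg·m².

3.34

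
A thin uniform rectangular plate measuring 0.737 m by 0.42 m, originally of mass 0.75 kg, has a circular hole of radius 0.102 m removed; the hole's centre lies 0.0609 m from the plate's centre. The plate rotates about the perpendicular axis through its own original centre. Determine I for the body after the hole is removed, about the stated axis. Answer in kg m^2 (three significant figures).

Unpierced body about its centre: I₀ = (1/12)M(a²+b²) = (1/12)(0.75)[(0.737)² + (0.42)²] = 0.044973 kg m^2.
The removed disk has mass m = M·πr²/(ab) = (0.75)·π(0.102)²/(0.737·0.42) = 0.079194 kg (same uniform areal density).
Its moment of inertia about the rotation axis (parallel-axis theorem): I_hole = (1/2)mr² + md² = (1/2)(0.079194)(0.102)² + (0.079194)(0.0609)² = 0.00070569 kg m^2.
Treating the hole as negative mass, I = I₀ − I_hole = 0.044973 − 0.00070569 = 0.044267 kg m^2.

0.0443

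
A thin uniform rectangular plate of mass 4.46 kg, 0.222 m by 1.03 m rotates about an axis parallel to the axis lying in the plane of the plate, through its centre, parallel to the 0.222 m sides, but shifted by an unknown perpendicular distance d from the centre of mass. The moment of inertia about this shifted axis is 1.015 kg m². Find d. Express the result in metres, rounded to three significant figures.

0.373

About the centre-of-mass axis, I_cm = (1/12)Mb² = (1/12)(4.46)(1.03)² = 0.3943 kg m².
Parallel axis theorem: I = I_cm + Md², so Md² = 1.015 − 0.3943 = 0.6207 kg m².
d = √(0.6207 / 4.46) = 0.37306 m.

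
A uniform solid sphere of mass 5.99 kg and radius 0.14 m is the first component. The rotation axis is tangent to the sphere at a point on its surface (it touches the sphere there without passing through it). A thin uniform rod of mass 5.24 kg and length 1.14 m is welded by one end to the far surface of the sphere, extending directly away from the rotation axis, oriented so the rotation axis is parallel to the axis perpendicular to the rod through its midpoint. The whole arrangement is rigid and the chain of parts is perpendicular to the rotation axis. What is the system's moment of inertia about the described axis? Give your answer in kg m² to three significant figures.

4.52

Solid sphere: I_cm = (2/5)MR² = (2/5)(5.99)(0.14)² = 0.046962 kg m²; centre at d = 0.14 m, so I = I_cm + Md² gives I = 0.046962 + (5.99)(0.14)² = 0.16437 kg m².
Thin rod: I_cm = (1/12)ML² = (1/12)(5.24)(1.14)² = 0.56749 kg m²; centre at d = 0.14 + 0.14 + 0.57 = 0.85 m, so I = I_cm + Md² gives I = 0.56749 + (5.24)(0.85)² = 4.3534 kg m².
Total I = 0.16437 + 4.3534 = 4.5178 kg m².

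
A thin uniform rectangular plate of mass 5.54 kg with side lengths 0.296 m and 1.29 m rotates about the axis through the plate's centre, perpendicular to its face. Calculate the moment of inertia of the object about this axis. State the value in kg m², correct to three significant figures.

I_cm = (1/12)M(a²+b²) = (1/12)(5.54)[(0.296)² + (1.29)²] = 0.80871 kg m²; axis through the centre, so I = 0.80871 kg m².

0.809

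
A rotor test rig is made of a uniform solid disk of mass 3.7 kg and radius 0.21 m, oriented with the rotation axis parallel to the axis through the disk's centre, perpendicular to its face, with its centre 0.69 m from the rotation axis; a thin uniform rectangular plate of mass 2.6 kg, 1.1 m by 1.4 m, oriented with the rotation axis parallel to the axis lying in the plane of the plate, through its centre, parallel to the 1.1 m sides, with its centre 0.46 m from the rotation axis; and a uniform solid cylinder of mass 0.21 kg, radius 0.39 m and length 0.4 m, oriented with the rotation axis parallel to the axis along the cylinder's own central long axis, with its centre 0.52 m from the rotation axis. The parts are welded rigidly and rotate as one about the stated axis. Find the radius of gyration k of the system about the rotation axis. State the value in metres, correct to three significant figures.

Solid disk: I_cm = (1/2)MR² = (1/2)(3.7)(0.21)² = 0.081585 kg·m²; centre at d = 0.69 m, so the parallel axis theorem gives I = 0.081585 + (3.7)(0.69)² = 1.8432 kg·m².
Rectangular plate: I_cm = (1/12)Mb² = (1/12)(2.6)(1.4)² = 0.42467 kg·m²; centre at d = 0.46 m, so the parallel axis theorem gives I = 0.42467 + (2.6)(0.46)² = 0.97483 kg·m².
Solid cylinder: I_cm = (1/2)MR² = (1/2)(0.21)(0.39)² = 0.015971 kg·m²; centre at d = 0.52 m, so the parallel axis theorem gives I = 0.015971 + (0.21)(0.52)² = 0.072754 kg·m².
Total I = 2.8907 kg·m²; total mass M = 6.51 kg.
k = √(I/M) = √(2.8907/6.51) = 0.66637 m.

0.666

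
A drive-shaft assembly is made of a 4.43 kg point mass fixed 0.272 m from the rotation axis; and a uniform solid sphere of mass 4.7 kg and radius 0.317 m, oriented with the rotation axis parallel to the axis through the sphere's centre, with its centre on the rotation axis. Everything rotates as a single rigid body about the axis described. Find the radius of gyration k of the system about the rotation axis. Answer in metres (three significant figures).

0.238

Point mass: I_cm = 0; centre at d = 0.272 m, so the parallel axis theorem gives I = 0 + (4.43)(0.272)² = 0.32775 kg·m².
Solid sphere: I_cm = (2/5)MR² = (2/5)(4.7)(0.317)² = 0.18892 kg·m²; axis through the centre, so I = 0.18892 kg·m².
Total I = 0.51667 kg·m²; total mass M = 9.13 kg.
k = √(I/M) = √(0.51667/9.13) = 0.23789 m.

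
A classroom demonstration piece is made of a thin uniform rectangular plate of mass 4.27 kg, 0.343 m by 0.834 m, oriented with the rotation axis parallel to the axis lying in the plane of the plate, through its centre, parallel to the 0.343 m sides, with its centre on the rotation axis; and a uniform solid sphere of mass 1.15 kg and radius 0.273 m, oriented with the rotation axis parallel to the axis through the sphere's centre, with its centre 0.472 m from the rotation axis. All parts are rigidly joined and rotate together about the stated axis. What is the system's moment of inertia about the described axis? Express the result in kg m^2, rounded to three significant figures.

Rectangular plate: I_cm = (1/12)Mb² = (1/12)(4.27)(0.834)² = 0.2475 kg m^2; axis through the centre, so I = 0.2475 kg m^2.
Solid sphere: I_cm = (2/5)MR² = (2/5)(1.15)(0.273)² = 0.034283 kg m^2; centre at d = 0.472 m, so I = I_cm + Md² gives I = 0.034283 + (1.15)(0.472)² = 0.29048 kg m^2.
Total I = 0.2475 + 0.29048 = 0.53799 kg m^2.

0.538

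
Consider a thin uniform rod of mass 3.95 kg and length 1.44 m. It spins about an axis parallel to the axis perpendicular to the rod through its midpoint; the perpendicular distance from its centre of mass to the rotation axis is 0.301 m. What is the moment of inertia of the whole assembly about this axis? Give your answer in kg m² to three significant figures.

1.04

I_cm = (1/12)ML² = (1/12)(3.95)(1.44)² = 0.68256 kg m²; centre at d = 0.301 m, so I = I_cm + Md² gives I = 0.68256 + (3.95)(0.301)² = 1.0404 kg m².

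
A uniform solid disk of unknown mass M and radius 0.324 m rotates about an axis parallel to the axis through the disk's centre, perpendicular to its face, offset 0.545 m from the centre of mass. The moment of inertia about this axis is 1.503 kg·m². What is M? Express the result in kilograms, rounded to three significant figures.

I = I_cm + Md² = (1/2)MR² + Md² = M·[0.5·(0.324)² + (0.545)²] = M·0.34951.
So M = 1.503 / 0.34951 = 4.3003 kg.

4.30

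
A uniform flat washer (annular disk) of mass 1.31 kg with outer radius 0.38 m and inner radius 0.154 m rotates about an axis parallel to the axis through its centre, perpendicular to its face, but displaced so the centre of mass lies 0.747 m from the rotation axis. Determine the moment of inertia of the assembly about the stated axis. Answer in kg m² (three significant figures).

I_cm = (1/2)M(R²+r²) = (1/2)(1.31)[(0.38)² + (0.154)²] = 0.11012 kg m²; centre at d = 0.747 m, so the parallel axis theorem gives I = 0.11012 + (1.31)(0.747)² = 0.84111 kg m².

0.841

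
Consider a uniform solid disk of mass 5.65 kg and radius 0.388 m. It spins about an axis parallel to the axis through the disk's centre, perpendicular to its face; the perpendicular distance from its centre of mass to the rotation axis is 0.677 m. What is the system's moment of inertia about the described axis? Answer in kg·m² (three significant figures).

I_cm = (1/2)MR² = (1/2)(5.65)(0.388)² = 0.42529 kg·m²; centre at d = 0.677 m, so the parallel axis theorem gives I = 0.42529 + (5.65)(0.677)² = 3.0148 kg·m².

3.01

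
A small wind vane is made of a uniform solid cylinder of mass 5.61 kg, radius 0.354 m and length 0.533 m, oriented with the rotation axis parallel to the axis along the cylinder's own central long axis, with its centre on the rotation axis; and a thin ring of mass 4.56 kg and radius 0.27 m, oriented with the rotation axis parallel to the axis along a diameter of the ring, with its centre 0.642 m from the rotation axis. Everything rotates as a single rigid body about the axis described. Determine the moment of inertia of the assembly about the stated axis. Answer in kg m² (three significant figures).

Solid cylinder: I_cm = (1/2)MR² = (1/2)(5.61)(0.354)² = 0.35151 kg m²; axis through the centre, so I = 0.35151 kg m².
Thin ring: I_cm = (1/2)MR² = (1/2)(4.56)(0.27)² = 0.16621 kg m²; centre at d = 0.642 m, so I = I_cm + Md² gives I = 0.16621 + (4.56)(0.642)² = 2.0457 kg m².
Total I = 0.35151 + 2.0457 = 2.3972 kg m².

2.40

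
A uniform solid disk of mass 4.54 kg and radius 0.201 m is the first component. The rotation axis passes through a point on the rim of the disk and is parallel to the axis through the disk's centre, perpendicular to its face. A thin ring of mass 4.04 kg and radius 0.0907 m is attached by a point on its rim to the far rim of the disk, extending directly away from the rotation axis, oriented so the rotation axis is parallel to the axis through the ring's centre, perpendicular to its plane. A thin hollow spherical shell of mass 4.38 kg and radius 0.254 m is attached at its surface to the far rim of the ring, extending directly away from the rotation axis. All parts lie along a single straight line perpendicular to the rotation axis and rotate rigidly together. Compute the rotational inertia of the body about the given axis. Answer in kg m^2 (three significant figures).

4.55

Solid disk: I_cm = (1/2)MR² = (1/2)(4.54)(0.201)² = 0.09171 kg m^2; centre at d = 0.201 m, so I = I_cm + Md² gives I = 0.09171 + (4.54)(0.201)² = 0.27513 kg m^2.
Thin ring: I_cm = MR² = (4.04)(0.0907)² = 0.033235 kg m^2; centre at d = 0.201 + 0.201 + 0.0907 = 0.4927 m, so I = I_cm + Md² gives I = 0.033235 + (4.04)(0.4927)² = 1.014 kg m^2.
Spherical shell: I_cm = (2/3)MR² = (2/3)(4.38)(0.254)² = 0.18839 kg m^2; centre at d = 0.201 + 0.201 + 0.0907 + 0.0907 + 0.254 = 0.8374 m, so I = I_cm + Md² gives I = 0.18839 + (4.38)(0.8374)² = 3.2598 kg m^2.
Total I = 0.27513 + 1.014 + 3.2598 = 4.5489 kg m^2.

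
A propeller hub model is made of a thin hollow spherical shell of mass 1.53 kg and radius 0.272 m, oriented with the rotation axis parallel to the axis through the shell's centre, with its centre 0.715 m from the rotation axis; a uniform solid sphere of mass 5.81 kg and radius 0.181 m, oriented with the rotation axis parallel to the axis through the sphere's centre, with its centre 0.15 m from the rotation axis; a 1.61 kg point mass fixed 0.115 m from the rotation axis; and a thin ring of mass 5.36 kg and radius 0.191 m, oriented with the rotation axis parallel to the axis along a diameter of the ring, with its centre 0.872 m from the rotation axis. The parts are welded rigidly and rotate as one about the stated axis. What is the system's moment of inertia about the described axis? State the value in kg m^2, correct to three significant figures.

Spherical shell: I_cm = (2/3)MR² = (2/3)(1.53)(0.272)² = 0.075464 kg m^2; centre at d = 0.715 m, so I = I_cm + Md² gives I = 0.075464 + (1.53)(0.715)² = 0.85764 kg m^2.
Solid sphere: I_cm = (2/5)MR² = (2/5)(5.81)(0.181)² = 0.076137 kg m^2; centre at d = 0.15 m, so I = I_cm + Md² gives I = 0.076137 + (5.81)(0.15)² = 0.20686 kg m^2.
Point mass: I_cm = 0; centre at d = 0.115 m, so I = I_cm + Md² gives I = 0 + (1.61)(0.115)² = 0.021292 kg m^2.
Thin ring: I_cm = (1/2)MR² = (1/2)(5.36)(0.191)² = 0.097769 kg m^2; centre at d = 0.872 m, so I = I_cm + Md² gives I = 0.097769 + (5.36)(0.872)² = 4.1734 kg m^2.
Total I = 0.85764 + 0.20686 + 0.021292 + 4.1734 = 5.2592 kg m^2.

5.26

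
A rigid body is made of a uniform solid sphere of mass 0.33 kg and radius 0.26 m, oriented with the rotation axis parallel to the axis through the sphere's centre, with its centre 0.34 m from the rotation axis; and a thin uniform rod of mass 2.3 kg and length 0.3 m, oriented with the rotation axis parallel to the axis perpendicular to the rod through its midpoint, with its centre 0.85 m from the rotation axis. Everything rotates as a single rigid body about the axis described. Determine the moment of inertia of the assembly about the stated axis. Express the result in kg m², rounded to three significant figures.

1.73

Solid sphere: I_cm = (2/5)MR² = (2/5)(0.33)(0.26)² = 0.0089232 kg m²; centre at d = 0.34 m, so the parallel axis theorem gives I = 0.0089232 + (0.33)(0.34)² = 0.047071 kg m².
Thin rod: I_cm = (1/12)ML² = (1/12)(2.3)(0.3)² = 0.01725 kg m²; centre at d = 0.85 m, so the parallel axis theorem gives I = 0.01725 + (2.3)(0.85)² = 1.679 kg m².
Total I = 0.047071 + 1.679 = 1.7261 kg m².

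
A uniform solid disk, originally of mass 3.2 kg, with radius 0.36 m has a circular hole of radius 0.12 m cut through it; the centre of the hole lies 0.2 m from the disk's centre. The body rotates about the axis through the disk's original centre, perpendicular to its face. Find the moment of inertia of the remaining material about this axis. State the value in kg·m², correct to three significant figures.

Unpierced body about its centre: I₀ = (1/2)MR² = (1/2)(3.2)(0.36)² = 0.20736 kg·m².
The removed disk has mass m = M·(r/R)² = (3.2)(0.12/0.36)² = 0.35556 kg (same uniform areal density).
Its moment of inertia about the rotation axis (parallel-axis theorem): I_hole = (1/2)mr² + md² = (1/2)(0.35556)(0.12)² + (0.35556)(0.2)² = 0.016782 kg·m².
Treating the hole as negative mass, I = I₀ − I_hole = 0.20736 − 0.016782 = 0.19058 kg·m².

0.191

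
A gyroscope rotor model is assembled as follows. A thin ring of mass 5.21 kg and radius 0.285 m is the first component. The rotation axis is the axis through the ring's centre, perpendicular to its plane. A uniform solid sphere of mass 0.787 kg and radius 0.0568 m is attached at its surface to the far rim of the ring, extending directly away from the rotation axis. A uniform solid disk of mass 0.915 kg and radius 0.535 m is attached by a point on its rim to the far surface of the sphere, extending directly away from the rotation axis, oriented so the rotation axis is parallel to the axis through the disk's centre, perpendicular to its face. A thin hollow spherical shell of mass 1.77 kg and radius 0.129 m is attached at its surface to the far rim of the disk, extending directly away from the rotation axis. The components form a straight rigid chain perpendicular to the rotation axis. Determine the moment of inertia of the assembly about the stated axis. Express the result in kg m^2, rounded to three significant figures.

Thin ring: I_cm = MR² = (5.21)(0.285)² = 0.42318 kg m^2; axis through the centre, so I = 0.42318 kg m^2.
Solid sphere: I_cm = (2/5)MR² = (2/5)(0.787)(0.0568)² = 0.0010156 kg m^2; centre at d = 0.285 + 0.0568 = 0.3418 m, so the parallel axis theorem gives I = 0.0010156 + (0.787)(0.3418)² = 0.092959 kg m^2.
Solid disk: I_cm = (1/2)MR² = (1/2)(0.915)(0.535)² = 0.13095 kg m^2; centre at d = 0.285 + 0.0568 + 0.0568 + 0.535 = 0.9336 m, so the parallel axis theorem gives I = 0.13095 + (0.915)(0.9336)² = 0.92847 kg m^2.
Spherical shell: I_cm = (2/3)MR² = (2/3)(1.77)(0.129)² = 0.019636 kg m^2; centre at d = 0.285 + 0.0568 + 0.0568 + 0.535 + 0.535 + 0.129 = 1.5976 m, so the parallel axis theorem gives I = 0.019636 + (1.77)(1.5976)² = 4.5373 kg m^2.
Total I = 0.42318 + 0.092959 + 0.92847 + 4.5373 = 5.9819 kg m^2.

5.98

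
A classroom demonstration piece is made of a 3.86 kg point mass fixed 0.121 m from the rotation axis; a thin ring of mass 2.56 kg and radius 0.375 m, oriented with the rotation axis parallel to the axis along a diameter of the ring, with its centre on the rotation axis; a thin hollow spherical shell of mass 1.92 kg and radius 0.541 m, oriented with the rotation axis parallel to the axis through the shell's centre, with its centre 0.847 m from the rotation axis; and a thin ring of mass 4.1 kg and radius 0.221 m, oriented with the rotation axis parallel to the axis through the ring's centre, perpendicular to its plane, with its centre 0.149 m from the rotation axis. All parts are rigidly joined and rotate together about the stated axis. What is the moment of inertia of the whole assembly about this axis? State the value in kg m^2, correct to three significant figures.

2.28

Point mass: I_cm = 0; centre at d = 0.121 m, so the parallel axis theorem gives I = 0 + (3.86)(0.121)² = 0.056514 kg m^2.
Thin ring: I_cm = (1/2)MR² = (1/2)(2.56)(0.375)² = 0.18 kg m^2; axis through the centre, so I = 0.18 kg m^2.
Spherical shell: I_cm = (2/3)MR² = (2/3)(1.92)(0.541)² = 0.37463 kg m^2; centre at d = 0.847 m, so the parallel axis theorem gives I = 0.37463 + (1.92)(0.847)² = 1.7521 kg m^2.
Thin ring: I_cm = MR² = (4.1)(0.221)² = 0.20025 kg m^2; centre at d = 0.149 m, so the parallel axis theorem gives I = 0.20025 + (4.1)(0.149)² = 0.29127 kg m^2.
Total I = 0.056514 + 0.18 + 1.7521 + 0.29127 = 2.2798 kg m^2.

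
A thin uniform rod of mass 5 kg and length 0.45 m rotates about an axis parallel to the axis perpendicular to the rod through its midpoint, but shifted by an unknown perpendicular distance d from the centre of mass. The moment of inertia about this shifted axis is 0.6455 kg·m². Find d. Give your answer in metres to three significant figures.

0.335

About the centre-of-mass axis, I_cm = (1/12)ML² = (1/12)(5)(0.45)² = 0.084375 kg·m².
Parallel axis theorem: I = I_cm + Md², so Md² = 0.6455 − 0.084375 = 0.56112 kg·m².
d = √(0.56112 / 5) = 0.335 m.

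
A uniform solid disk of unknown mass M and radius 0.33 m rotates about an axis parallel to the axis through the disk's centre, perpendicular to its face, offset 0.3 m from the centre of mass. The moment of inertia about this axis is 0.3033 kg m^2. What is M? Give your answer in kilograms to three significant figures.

I = I_cm + Md² = (1/2)MR² + Md² = M·[0.5·(0.33)² + (0.3)²] = M·0.14445.
So M = 0.3033 / 0.14445 = 2.0997 kg.

2.10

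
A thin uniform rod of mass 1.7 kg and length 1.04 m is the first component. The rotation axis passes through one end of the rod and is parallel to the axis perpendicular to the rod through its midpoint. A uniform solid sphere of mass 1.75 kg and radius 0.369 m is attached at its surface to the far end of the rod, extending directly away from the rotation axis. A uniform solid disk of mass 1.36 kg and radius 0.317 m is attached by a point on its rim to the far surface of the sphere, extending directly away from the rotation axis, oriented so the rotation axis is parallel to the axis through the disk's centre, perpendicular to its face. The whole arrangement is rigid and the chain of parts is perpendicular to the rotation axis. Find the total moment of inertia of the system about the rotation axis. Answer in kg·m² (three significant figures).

Thin rod: I_cm = (1/12)ML² = (1/12)(1.7)(1.04)² = 0.15323 kg·m²; centre at d = 0.52 m, so I = I_cm + Md² gives I = 0.15323 + (1.7)(0.52)² = 0.61291 kg·m².
Solid sphere: I_cm = (2/5)MR² = (2/5)(1.75)(0.369)² = 0.095313 kg·m²; centre at d = 0.52 + 0.52 + 0.369 = 1.409 m, so I = I_cm + Md² gives I = 0.095313 + (1.75)(1.409)² = 3.5696 kg·m².
Solid disk: I_cm = (1/2)MR² = (1/2)(1.36)(0.317)² = 0.068333 kg·m²; centre at d = 0.52 + 0.52 + 0.369 + 0.369 + 0.317 = 2.095 m, so I = I_cm + Md² gives I = 0.068333 + (1.36)(2.095)² = 6.0374 kg·m².
Total I = 0.61291 + 3.5696 + 6.0374 = 10.22 kg·m².

10.2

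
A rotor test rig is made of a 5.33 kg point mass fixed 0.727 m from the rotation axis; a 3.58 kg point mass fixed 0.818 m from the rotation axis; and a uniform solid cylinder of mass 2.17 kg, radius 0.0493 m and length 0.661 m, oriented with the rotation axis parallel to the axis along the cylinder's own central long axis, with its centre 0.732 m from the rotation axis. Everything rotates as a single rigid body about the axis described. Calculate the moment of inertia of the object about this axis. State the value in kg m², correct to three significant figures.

6.38

Point mass: I_cm = 0; centre at d = 0.727 m, so the parallel axis theorem gives I = 0 + (5.33)(0.727)² = 2.8171 kg m².
Point mass: I_cm = 0; centre at d = 0.818 m, so the parallel axis theorem gives I = 0 + (3.58)(0.818)² = 2.3955 kg m².
Solid cylinder: I_cm = (1/2)MR² = (1/2)(2.17)(0.0493)² = 0.0026371 kg m²; centre at d = 0.732 m, so the parallel axis theorem gives I = 0.0026371 + (2.17)(0.732)² = 1.1654 kg m².
Total I = 2.8171 + 2.3955 + 1.1654 = 6.3779 kg m².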